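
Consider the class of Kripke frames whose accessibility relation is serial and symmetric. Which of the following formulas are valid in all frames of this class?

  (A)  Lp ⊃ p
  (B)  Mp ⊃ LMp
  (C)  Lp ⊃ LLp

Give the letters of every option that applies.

none

(A) axiom T: valid iff R is reflexive. Such an R need not be reflexive — not valid.
(B) axiom 5: valid iff R is euclidean. Such an R need not be euclidean — not valid.
(C) Lp ⊃ LLp is axiom 4; it is valid on a frame exactly when R is transitive. Such an R need not be transitive, so not valid.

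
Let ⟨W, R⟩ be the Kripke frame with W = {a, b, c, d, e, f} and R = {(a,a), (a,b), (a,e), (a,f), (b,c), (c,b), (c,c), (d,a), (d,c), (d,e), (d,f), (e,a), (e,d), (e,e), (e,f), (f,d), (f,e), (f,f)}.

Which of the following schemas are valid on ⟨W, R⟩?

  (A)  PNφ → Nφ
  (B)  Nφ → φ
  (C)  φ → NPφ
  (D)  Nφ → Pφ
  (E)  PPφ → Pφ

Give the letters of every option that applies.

D

R is not reflexive: not b R b.
R is not symmetric: a R b but not b R a.
R is not transitive: a R b and b R c but not a R c.
R is not euclidean: a R b and a R a but not b R a.
R is serial: every world has an R-successor.
(A) PNφ → Nφ (the dual of axiom 5) characterises the euclidean frames. R is not euclidean — not valid.
(B) Nφ → φ is axiom T; it is valid on a frame exactly when R is reflexive. R is not reflexive, so not valid.
(C) axiom B: valid iff R is symmetric. R is not symmetric — not valid.
(D) Nφ → Pφ (axiom D) characterises the serial frames. R is serial — valid.
(E) PPφ → Pφ (the dual of axiom 4) characterises the transitive frames. R is not transitive — not valid.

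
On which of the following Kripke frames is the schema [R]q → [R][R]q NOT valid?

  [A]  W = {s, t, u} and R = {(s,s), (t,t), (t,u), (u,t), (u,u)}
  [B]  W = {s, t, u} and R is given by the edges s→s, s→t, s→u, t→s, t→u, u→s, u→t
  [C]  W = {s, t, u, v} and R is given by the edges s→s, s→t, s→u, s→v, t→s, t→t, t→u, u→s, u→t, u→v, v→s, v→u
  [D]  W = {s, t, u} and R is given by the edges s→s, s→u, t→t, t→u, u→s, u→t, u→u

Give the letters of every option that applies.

The schema [R]q → [R][R]q is axiom 4; it is valid on a frame iff R is transitive.
(A) R is transitive (R is closed under composition), so the schema is valid here.
(B) R is not transitive (t R s and s R t but not t R t), so the schema fails here.
(C) R is not transitive (t R s and s R v but not t R v), so the schema fails here.
(D) R is not transitive (s R u and u R t but not s R t), so the schema fails here.

B, C, D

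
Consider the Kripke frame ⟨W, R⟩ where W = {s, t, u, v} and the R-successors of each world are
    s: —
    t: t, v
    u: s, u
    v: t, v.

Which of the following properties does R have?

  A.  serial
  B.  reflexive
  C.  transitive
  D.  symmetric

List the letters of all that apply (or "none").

(A) not serial: s has no R-successor.
(B) not reflexive: not s R s.
(C) transitive: R is closed under composition.
(D) not symmetric: u R s but not s R u.

C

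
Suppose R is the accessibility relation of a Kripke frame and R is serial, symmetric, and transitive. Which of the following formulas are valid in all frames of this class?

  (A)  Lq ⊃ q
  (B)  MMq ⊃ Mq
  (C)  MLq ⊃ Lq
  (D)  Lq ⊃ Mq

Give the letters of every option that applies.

A serial symmetric transitive relation is reflexive (take any v with uRv; symmetry gives vRu and transitivity gives uRu), hence an equivalence relation.
(A) Lq ⊃ q is axiom T; it is valid on a frame exactly when R is reflexive. Every such R is reflexive, so valid.
(B) MMq ⊃ Mq (the dual of axiom 4) characterises the transitive frames. Every such R is transitive — valid.
(C) the dual of axiom 5: valid iff R is euclidean. Every such R is euclidean — valid.
(D) Lq ⊃ Mq is axiom D; it is valid on a frame exactly when R is serial. Every such R is serial, so valid.

A, B, C, D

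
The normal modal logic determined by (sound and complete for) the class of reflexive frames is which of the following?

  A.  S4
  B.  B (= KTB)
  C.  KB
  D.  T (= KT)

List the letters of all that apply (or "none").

D

(A) S4 is determined by the class of reflexive and transitive frames.
(B) B (= KTB) is determined by the class of reflexive and symmetric frames.
(C) KB is determined by the class of symmetric frames.
(D) T (= KT) is determined by exactly this class.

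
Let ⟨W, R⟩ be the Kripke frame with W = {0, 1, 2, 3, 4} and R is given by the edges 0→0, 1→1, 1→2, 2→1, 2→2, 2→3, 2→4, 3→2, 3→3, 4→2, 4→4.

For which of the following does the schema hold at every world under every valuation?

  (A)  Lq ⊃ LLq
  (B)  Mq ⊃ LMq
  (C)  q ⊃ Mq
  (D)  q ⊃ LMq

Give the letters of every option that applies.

R is reflexive: each world relates to itself.
R is symmetric: every R-edge is matched by its reverse.
R is not transitive: 1 R 2 and 2 R 3 but not 1 R 3.
R is not euclidean: 2 R 1 and 2 R 3 but not 1 R 3.
(A) Lq ⊃ LLq is axiom 4, which corresponds to transitivity. R is not transitive — not valid.
(B) Mq ⊃ LMq (axiom 5) characterises the euclidean frames. R is not euclidean — not valid.
(C) q ⊃ Mq is the dual of axiom T, which corresponds to reflexivity. R is reflexive — valid.
(D) q ⊃ LMq (axiom B) characterises the symmetric frames. R is symmetric — valid.

C, D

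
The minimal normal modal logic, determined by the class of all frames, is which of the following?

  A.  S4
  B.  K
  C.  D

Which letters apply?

(A) S4 is determined by the class of reflexive and transitive frames.
(B) K is determined by exactly this class.
(C) D is determined by the class of serial frames.

B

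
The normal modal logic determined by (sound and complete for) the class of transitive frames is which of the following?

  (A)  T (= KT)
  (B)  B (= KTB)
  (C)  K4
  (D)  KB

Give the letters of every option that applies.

C

(A) T (= KT) is determined by the class of reflexive frames.
(B) B (= KTB) is determined by the class of reflexive and symmetric frames.
(C) K4 is determined by exactly this class.
(D) KB is determined by the class of symmetric frames.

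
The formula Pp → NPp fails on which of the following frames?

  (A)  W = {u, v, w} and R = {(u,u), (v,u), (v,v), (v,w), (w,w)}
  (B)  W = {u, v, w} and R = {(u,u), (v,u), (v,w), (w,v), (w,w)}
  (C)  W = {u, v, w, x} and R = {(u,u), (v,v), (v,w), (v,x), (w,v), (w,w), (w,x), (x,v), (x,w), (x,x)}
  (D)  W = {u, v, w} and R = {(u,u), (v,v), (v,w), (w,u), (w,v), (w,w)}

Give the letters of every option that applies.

A, B, D

The schema Pp → NPp is axiom 5; it is valid on a frame iff R is euclidean.
(A) R is not euclidean (v R u and v R v but not u R v), so the schema fails here.
(B) R is not euclidean (v R u and v R w but not u R w), so the schema fails here.
(C) R is euclidean (any two R-successors of the same world are R-related), so the schema is valid here.
(D) R is not euclidean (w R u and w R v but not u R v), so the schema fails here.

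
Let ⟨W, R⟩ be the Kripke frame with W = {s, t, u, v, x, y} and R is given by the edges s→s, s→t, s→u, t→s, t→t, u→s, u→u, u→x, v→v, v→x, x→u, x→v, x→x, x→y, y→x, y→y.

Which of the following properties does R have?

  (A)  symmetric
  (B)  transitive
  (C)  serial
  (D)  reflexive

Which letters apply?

(A) symmetric: every R-edge is matched by its reverse.
(B) not transitive: s R u and u R x but not s R x.
(C) serial: every world has an R-successor.
(D) reflexive: each world relates to itself.

A, C, D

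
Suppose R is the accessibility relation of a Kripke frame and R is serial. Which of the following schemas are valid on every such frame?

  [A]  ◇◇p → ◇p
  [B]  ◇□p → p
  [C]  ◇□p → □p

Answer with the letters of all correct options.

(A) ◇◇p → ◇p is the dual of axiom 4; it is valid on a frame exactly when R is transitive. Such an R need not be transitive, so not valid.
(B) the dual of axiom B: valid iff R is symmetric. Such an R need not be symmetric — not valid.
(C) ◇□p → □p is the dual of axiom 5; it is valid on a frame exactly when R is euclidean. Such an R need not be euclidean, so not valid.

none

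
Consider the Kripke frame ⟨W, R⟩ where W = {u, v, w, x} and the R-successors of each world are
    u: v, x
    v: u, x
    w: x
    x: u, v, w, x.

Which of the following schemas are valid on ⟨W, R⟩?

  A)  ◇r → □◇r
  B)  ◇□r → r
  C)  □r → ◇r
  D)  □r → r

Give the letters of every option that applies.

B, C

R is not reflexive: not u R u.
R is symmetric: every R-edge is matched by its reverse.
R is not euclidean: x R u and x R w but not u R w.
R is serial: every world has an R-successor.
(A) axiom 5: valid iff R is euclidean. R is not euclidean — not valid.
(B) ◇□r → r (the dual of axiom B) characterises the symmetric frames. R is symmetric — valid.
(C) □r → ◇r is axiom D; it is valid on a frame exactly when R is serial. R is serial, so valid.
(D) □r → r (axiom T) characterises the reflexive frames. R is not reflexive — not valid.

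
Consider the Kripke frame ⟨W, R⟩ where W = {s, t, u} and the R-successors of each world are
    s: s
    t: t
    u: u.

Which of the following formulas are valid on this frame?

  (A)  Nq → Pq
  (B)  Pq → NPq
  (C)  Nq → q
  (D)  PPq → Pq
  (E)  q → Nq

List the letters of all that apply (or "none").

A, B, C, D, E

R is reflexive: each world relates to itself.
R is transitive: R is closed under composition.
R is euclidean: any two R-successors of the same world are R-related.
R is serial: every world has an R-successor.
R is a subset of the identity: every R-edge is a self-loop.
(A) Nq → Pq is axiom D, which corresponds to seriality. R is serial — valid.
(B) Pq → NPq (axiom 5) characterises the euclidean frames. R is euclidean — valid.
(C) Nq → q is axiom T, which corresponds to reflexivity. R is reflexive — valid.
(D) PPq → Pq is the dual of axiom 4; it is valid on a frame exactly when R is transitive. R is transitive, so valid.
(E) q → Nq is equivalent to ◇p→p; it holds exactly when R ⊆ identity. Here R ⊆ identity — valid.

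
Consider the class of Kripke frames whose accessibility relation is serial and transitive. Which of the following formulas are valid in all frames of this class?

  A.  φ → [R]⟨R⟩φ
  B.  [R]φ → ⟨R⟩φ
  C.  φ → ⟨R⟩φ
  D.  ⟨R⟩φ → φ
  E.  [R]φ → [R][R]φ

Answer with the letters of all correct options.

(A) φ → [R]⟨R⟩φ is axiom B; it is valid on a frame exactly when R is symmetric. Such an R need not be symmetric, so not valid.
(B) [R]φ → ⟨R⟩φ (axiom D) characterises the serial frames. Every such R is serial — valid.
(C) the dual of axiom T: valid iff R is reflexive. Such an R need not be reflexive — not valid.
(D) ⟨R⟩φ → φ (the converse of T) corresponds to R being a subset of the identity. Such an R need not be a subset of the identity, so not valid.
(E) [R]φ → [R][R]φ is axiom 4, which corresponds to transitivity. Every such R is transitive — valid.

B, E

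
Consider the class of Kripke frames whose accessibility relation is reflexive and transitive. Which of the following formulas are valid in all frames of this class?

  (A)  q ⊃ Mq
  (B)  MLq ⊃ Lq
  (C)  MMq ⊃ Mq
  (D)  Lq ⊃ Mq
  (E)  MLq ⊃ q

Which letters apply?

Reflexive relations are serial.
(A) q ⊃ Mq is the dual of axiom T, which corresponds to reflexivity. Every such R is reflexive — valid.
(B) MLq ⊃ Lq is the dual of axiom 5, which corresponds to the euclidean property. Such an R need not be euclidean — not valid.
(C) MMq ⊃ Mq is the dual of axiom 4; it is valid on a frame exactly when R is transitive. Every such R is transitive, so valid.
(D) axiom D: valid iff R is serial. Every such R is serial — valid.
(E) MLq ⊃ q is the dual of axiom B; it is valid on a frame exactly when R is symmetric. Such an R need not be symmetric, so not valid.

A, C, D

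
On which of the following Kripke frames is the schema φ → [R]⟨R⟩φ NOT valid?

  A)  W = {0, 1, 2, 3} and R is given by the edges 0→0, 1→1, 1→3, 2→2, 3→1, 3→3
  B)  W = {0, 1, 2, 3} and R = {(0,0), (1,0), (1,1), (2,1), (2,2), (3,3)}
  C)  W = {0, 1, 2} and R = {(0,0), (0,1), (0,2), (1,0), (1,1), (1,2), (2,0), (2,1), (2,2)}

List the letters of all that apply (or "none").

B

The schema φ → [R]⟨R⟩φ is axiom B; it is valid on a frame iff R is symmetric.
(A) R is symmetric (every R-edge is matched by its reverse), so the schema is valid here.
(B) R is not symmetric (1 R 0 but not 0 R 1), so the schema fails here.
(C) R is symmetric (every R-edge is matched by its reverse), so the schema is valid here.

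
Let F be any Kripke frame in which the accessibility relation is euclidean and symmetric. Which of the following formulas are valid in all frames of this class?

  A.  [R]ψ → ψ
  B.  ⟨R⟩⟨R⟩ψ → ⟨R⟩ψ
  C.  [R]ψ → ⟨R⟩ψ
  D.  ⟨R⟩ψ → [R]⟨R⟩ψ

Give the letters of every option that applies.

A symmetric euclidean relation is transitive (uRv and vRw give vRu by symmetry, then uRw by the euclidean condition, applied at v).
(A) [R]ψ → ψ is axiom T; it is valid on a frame exactly when R is reflexive. Such an R need not be reflexive, so not valid.
(B) ⟨R⟩⟨R⟩ψ → ⟨R⟩ψ (the dual of axiom 4) characterises the transitive frames. Every such R is transitive — valid.
(C) [R]ψ → ⟨R⟩ψ is axiom D; it is valid on a frame exactly when R is serial. Such an R need not be serial, so not valid.
(D) ⟨R⟩ψ → [R]⟨R⟩ψ is axiom 5; it is valid on a frame exactly when R is euclidean. Every such R is euclidean, so valid.

B, D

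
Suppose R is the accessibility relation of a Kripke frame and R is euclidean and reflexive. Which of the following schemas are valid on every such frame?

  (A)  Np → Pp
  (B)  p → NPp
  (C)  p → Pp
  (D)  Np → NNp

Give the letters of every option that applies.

A reflexive euclidean relation is also symmetric (from wRw and wRv the euclidean condition gives vRw) and hence transitive; it is an equivalence relation.
(A) Np → Pp (axiom D) characterises the serial frames. Every such R is serial — valid.
(B) p → NPp (axiom B) characterises the symmetric frames. Every such R is symmetric — valid.
(C) p → Pp is the dual of axiom T, which corresponds to reflexivity. Every such R is reflexive — valid.
(D) Np → NNp (axiom 4) characterises the transitive frames. Every such R is transitive — valid.

A, B, C, D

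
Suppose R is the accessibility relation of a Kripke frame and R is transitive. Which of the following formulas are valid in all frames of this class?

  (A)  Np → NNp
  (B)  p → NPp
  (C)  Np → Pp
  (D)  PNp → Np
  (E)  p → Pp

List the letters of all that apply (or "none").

(A) Np → NNp is axiom 4; it is valid on a frame exactly when R is transitive. Every such R is transitive, so valid.
(B) p → NPp (axiom B) characterises the symmetric frames. Such an R need not be symmetric — not valid.
(C) Np → Pp (axiom D) characterises the serial frames. Such an R need not be serial — not valid.
(D) PNp → Np (the dual of axiom 5) characterises the euclidean frames. Such an R need not be euclidean — not valid.
(E) p → Pp is the dual of axiom T, which corresponds to reflexivity. Such an R need not be reflexive — not valid.

A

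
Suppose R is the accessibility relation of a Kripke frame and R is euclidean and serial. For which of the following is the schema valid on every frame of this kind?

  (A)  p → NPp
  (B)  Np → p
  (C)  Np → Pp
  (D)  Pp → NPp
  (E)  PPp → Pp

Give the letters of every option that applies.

(A) p → NPp (axiom B) characterises the symmetric frames. Such an R need not be symmetric — not valid.
(B) axiom T: valid iff R is reflexive. Such an R need not be reflexive — not valid.
(C) Np → Pp is axiom D, which corresponds to seriality. Every such R is serial — valid.
(D) axiom 5: valid iff R is euclidean. Every such R is euclidean — valid.
(E) PPp → Pp is the dual of axiom 4, which corresponds to transitivity. Such an R need not be transitive — not valid.

C, D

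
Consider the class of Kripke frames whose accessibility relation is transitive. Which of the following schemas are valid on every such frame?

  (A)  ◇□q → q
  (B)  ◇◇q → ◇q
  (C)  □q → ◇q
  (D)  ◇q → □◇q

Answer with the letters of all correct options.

B

(A) ◇□q → q is the dual of axiom B, which corresponds to symmetry. Such an R need not be symmetric — not valid.
(B) ◇◇q → ◇q is the dual of axiom 4, which corresponds to transitivity. Every such R is transitive — valid.
(C) □q → ◇q is axiom D, which corresponds to seriality. Such an R need not be serial — not valid.
(D) ◇q → □◇q (axiom 5) characterises the euclidean frames. Such an R need not be euclidean — not valid.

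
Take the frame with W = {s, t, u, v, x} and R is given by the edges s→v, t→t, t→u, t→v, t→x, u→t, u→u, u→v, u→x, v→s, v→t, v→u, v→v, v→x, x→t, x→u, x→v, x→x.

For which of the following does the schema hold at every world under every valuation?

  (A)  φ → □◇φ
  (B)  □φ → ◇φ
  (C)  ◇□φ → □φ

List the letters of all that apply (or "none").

R is symmetric: every R-edge is matched by its reverse.
R is not euclidean: v R s and v R t but not s R t.
R is serial: every world has an R-successor.
(A) φ → □◇φ (axiom B) characterises the symmetric frames. R is symmetric — valid.
(B) axiom D: valid iff R is serial. R is serial — valid.
(C) the dual of axiom 5: valid iff R is euclidean. R is not euclidean — not valid.

A, B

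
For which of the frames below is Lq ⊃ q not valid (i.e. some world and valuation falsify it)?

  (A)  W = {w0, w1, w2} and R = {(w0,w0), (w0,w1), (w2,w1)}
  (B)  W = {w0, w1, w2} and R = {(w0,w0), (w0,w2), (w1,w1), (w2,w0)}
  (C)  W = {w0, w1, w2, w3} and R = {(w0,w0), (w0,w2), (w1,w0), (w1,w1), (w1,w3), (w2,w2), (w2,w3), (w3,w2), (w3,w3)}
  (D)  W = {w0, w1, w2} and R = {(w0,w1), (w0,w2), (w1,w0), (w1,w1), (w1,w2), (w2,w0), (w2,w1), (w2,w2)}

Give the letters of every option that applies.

The schema Lq ⊃ q is axiom T; it is valid on a frame iff R is reflexive.
(A) R is not reflexive (not w1 R w1), so the schema fails here.
(B) R is not reflexive (not w2 R w2), so the schema fails here.
(C) R is reflexive (each world relates to itself), so the schema is valid here.
(D) R is not reflexive (not w0 R w0), so the schema fails here.

A, B, D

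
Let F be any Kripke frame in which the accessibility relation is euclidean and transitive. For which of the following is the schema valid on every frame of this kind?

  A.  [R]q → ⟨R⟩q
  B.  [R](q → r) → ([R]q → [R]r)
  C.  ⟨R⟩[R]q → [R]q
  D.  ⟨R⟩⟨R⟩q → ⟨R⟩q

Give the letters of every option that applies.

(A) axiom D: valid iff R is serial. Such an R need not be serial — not valid.
(B) this is just K, valid on every normal frame.
(C) ⟨R⟩[R]q → [R]q (the dual of axiom 5) characterises the euclidean frames. Every such R is euclidean — valid.
(D) ⟨R⟩⟨R⟩q → ⟨R⟩q is the dual of axiom 4; it is valid on a frame exactly when R is transitive. Every such R is transitive, so valid.

B, C, D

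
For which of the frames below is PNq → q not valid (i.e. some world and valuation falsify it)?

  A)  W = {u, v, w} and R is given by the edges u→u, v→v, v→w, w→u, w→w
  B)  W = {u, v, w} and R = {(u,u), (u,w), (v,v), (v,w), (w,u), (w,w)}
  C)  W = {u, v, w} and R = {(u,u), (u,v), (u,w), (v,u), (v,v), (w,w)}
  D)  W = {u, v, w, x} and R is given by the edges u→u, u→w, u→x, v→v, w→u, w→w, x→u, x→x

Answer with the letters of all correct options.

A, B, C

The schema PNq → q is the dual of axiom B; it is valid on a frame iff R is symmetric.
(A) R is not symmetric (v R w but not w R v), so the schema fails here.
(B) R is not symmetric (v R w but not w R v), so the schema fails here.
(C) R is not symmetric (u R w but not w R u), so the schema fails here.
(D) R is symmetric (every R-edge is matched by its reverse), so the schema is valid here.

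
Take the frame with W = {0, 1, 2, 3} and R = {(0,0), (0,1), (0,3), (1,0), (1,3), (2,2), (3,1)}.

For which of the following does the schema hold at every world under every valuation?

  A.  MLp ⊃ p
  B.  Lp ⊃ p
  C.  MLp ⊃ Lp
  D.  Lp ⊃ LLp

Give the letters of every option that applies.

R is not reflexive: not 1 R 1.
R is not symmetric: 0 R 3 but not 3 R 0.
R is not transitive: 1 R 0 and 0 R 1 but not 1 R 1.
R is not euclidean: 0 R 3 and 0 R 0 but not 3 R 0.
(A) MLp ⊃ p is the dual of axiom B, which corresponds to symmetry. R is not symmetric — not valid.
(B) Lp ⊃ p is axiom T; it is valid on a frame exactly when R is reflexive. R is not reflexive, so not valid.
(C) MLp ⊃ Lp is the dual of axiom 5; it is valid on a frame exactly when R is euclidean. R is not euclidean, so not valid.
(D) Lp ⊃ LLp is axiom 4; it is valid on a frame exactly when R is transitive. R is not transitive, so not valid.

none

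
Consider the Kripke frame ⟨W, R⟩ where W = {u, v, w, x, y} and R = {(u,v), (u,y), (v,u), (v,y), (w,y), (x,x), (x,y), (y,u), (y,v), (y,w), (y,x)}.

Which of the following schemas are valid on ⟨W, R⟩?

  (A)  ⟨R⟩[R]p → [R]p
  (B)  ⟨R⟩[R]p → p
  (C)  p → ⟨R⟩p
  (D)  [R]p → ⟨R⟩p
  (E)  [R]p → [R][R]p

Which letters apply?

R is not reflexive: not u R u.
R is symmetric: every R-edge is matched by its reverse.
R is not transitive: u R v and v R u but not u R u.
R is not euclidean: y R u and y R w but not u R w.
R is serial: every world has an R-successor.
(A) ⟨R⟩[R]p → [R]p is the dual of axiom 5, which corresponds to the euclidean property. R is not euclidean — not valid.
(B) ⟨R⟩[R]p → p is the dual of axiom B; it is valid on a frame exactly when R is symmetric. R is symmetric, so valid.
(C) p → ⟨R⟩p is the dual of axiom T; it is valid on a frame exactly when R is reflexive. R is not reflexive, so not valid.
(D) [R]p → ⟨R⟩p (axiom D) characterises the serial frames. R is serial — valid.
(E) [R]p → [R][R]p is axiom 4; it is valid on a frame exactly when R is transitive. R is not transitive, so not valid.

B, D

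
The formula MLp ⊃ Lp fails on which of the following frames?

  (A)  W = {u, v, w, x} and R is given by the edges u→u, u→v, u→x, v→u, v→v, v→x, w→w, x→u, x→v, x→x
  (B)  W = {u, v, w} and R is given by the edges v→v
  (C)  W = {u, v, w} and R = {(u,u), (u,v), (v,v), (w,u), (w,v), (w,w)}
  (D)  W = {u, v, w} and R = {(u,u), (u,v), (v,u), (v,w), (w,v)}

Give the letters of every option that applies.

The schema MLp ⊃ Lp is the dual of axiom 5; it is valid on a frame iff R is euclidean.
(A) R is euclidean (any two R-successors of the same world are R-related), so the schema is valid here.
(B) R is euclidean (any two R-successors of the same world are R-related), so the schema is valid here.
(C) R is not euclidean (u R v and u R u but not v R u), so the schema fails here.
(D) R is not euclidean (v R u and v R w but not u R w), so the schema fails here.

C, D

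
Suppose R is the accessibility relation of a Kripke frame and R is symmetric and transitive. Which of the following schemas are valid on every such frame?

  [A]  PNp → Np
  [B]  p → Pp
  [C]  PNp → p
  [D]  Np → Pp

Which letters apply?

A, C

A symmetric transitive relation is euclidean (uRv and uRw give vRu by symmetry, then vRw by transitivity).
(A) the dual of axiom 5: valid iff R is euclidean. Every such R is euclidean — valid.
(B) p → Pp (the dual of axiom T) characterises the reflexive frames. Such an R need not be reflexive — not valid.
(C) PNp → p (the dual of axiom B) characterises the symmetric frames. Every such R is symmetric — valid.
(D) Np → Pp is axiom D, which corresponds to seriality. Such an R need not be serial — not valid.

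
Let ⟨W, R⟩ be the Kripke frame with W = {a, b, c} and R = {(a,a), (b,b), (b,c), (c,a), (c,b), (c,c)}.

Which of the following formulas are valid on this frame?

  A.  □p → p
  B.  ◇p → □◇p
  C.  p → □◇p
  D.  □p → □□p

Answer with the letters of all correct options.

A

R is reflexive: each world relates to itself.
R is not symmetric: c R a but not a R c.
R is not transitive: b R c and c R a but not b R a.
R is not euclidean: c R a and c R b but not a R b.
(A) □p → p is axiom T; it is valid on a frame exactly when R is reflexive. R is reflexive, so valid.
(B) ◇p → □◇p is axiom 5; it is valid on a frame exactly when R is euclidean. R is not euclidean, so not valid.
(C) p → □◇p (axiom B) characterises the symmetric frames. R is not symmetric — not valid.
(D) □p → □□p is axiom 4, which corresponds to transitivity. R is not transitive — not valid.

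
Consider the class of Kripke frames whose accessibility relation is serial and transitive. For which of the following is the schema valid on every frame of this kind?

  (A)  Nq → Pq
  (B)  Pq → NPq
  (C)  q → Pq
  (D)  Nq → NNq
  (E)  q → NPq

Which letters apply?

(A) axiom D: valid iff R is serial. Every such R is serial — valid.
(B) Pq → NPq is axiom 5, which corresponds to the euclidean property. Such an R need not be euclidean — not valid.
(C) the dual of axiom T: valid iff R is reflexive. Such an R need not be reflexive — not valid.
(D) Nq → NNq is axiom 4; it is valid on a frame exactly when R is transitive. Every such R is transitive, so valid.
(E) axiom B: valid iff R is symmetric. Such an R need not be symmetric — not valid.

A, D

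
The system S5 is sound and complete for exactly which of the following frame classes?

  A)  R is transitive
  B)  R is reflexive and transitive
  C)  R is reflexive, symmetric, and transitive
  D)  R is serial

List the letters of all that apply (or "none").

C

(A) this class determines K4, not S5.
(B) this class determines S4, not S5.
(C) S5 is sound and complete for exactly this class.
(D) this class determines D, not S5.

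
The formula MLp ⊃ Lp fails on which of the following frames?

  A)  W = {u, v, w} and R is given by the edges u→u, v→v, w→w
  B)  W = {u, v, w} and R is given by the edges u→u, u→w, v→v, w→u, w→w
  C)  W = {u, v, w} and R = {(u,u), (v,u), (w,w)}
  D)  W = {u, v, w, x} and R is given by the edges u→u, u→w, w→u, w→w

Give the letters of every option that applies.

The schema MLp ⊃ Lp is the dual of axiom 5; it is valid on a frame iff R is euclidean.
(A) R is euclidean (any two R-successors of the same world are R-related), so the schema is valid here.
(B) R is euclidean (any two R-successors of the same world are R-related), so the schema is valid here.
(C) R is euclidean (any two R-successors of the same world are R-related), so the schema is valid here.
(D) R is euclidean (any two R-successors of the same world are R-related), so the schema is valid here.

none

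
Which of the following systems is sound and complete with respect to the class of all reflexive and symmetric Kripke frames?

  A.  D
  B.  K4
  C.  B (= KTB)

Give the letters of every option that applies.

C

(A) D is determined by the class of serial frames.
(B) K4 is determined by the class of transitive frames.
(C) B (= KTB) is determined by exactly this class.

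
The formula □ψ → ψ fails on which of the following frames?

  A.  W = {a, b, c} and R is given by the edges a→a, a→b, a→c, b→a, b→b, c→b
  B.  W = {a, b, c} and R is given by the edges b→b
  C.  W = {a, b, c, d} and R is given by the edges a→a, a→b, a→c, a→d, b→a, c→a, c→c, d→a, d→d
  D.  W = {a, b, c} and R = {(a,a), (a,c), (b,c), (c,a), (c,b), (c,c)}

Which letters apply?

The schema □ψ → ψ is axiom T; it is valid on a frame iff R is reflexive.
(A) R is not reflexive (not c R c), so the schema fails here.
(B) R is not reflexive (not a R a), so the schema fails here.
(C) R is not reflexive (not b R b), so the schema fails here.
(D) R is not reflexive (not b R b), so the schema fails here.

A, B, C, D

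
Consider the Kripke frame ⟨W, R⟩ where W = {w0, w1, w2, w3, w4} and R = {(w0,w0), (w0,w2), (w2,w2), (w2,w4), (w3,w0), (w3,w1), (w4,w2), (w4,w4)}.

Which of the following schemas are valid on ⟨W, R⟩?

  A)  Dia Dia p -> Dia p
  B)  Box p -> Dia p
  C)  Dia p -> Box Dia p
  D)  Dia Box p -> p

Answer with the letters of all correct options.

none

R is not symmetric: w0 R w2 but not w2 R w0.
R is not transitive: w0 R w2 and w2 R w4 but not w0 R w4.
R is not euclidean: w0 R w2 and w0 R w0 but not w2 R w0.
R is not serial: w1 has no R-successor.
(A) Dia Dia p -> Dia p (the dual of axiom 4) characterises the transitive frames. R is not transitive — not valid.
(B) Box p -> Dia p (axiom D) characterises the serial frames. R is not serial — not valid.
(C) Dia p -> Box Dia p is axiom 5, which corresponds to the euclidean property. R is not euclidean — not valid.
(D) Dia Box p -> p is the dual of axiom B, which corresponds to symmetry. R is not symmetric — not valid.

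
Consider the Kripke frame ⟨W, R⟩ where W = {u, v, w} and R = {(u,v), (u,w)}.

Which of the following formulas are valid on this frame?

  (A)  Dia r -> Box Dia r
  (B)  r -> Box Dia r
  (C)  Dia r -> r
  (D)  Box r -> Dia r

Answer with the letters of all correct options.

none

R is not symmetric: u R v but not v R u.
R is not euclidean: u R v and u R w but not v R w.
R is not serial: v has no R-successor.
R is not a subset of the identity: u R v with u ≠ v.
(A) axiom 5: valid iff R is euclidean. R is not euclidean — not valid.
(B) r -> Box Dia r is axiom B, which corresponds to symmetry. R is not symmetric — not valid.
(C) Dia r -> r is valid only on frames where every R-edge is a self-loop. Here R ⊄ identity — not valid.
(D) Box r -> Dia r (axiom D) characterises the serial frames. R is not serial — not valid.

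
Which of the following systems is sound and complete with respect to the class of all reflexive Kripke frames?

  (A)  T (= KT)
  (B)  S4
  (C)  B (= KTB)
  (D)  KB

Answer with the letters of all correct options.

A

(A) T (= KT) is determined by exactly this class.
(B) S4 is determined by the class of reflexive and transitive frames.
(C) B (= KTB) is determined by the class of reflexive and symmetric frames.
(D) KB is determined by the class of symmetric frames.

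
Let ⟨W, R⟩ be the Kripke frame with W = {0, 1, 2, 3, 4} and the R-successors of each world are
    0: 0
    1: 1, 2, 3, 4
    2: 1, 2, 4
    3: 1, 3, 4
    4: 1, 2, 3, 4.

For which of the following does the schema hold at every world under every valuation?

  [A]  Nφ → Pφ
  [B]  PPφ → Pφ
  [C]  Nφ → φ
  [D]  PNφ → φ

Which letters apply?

R is reflexive: each world relates to itself.
R is symmetric: every R-edge is matched by its reverse.
R is not transitive: 2 R 1 and 1 R 3 but not 2 R 3.
R is serial: every world has an R-successor.
(A) Nφ → Pφ is axiom D, which corresponds to seriality. R is serial — valid.
(B) the dual of axiom 4: valid iff R is transitive. R is not transitive — not valid.
(C) axiom T: valid iff R is reflexive. R is reflexive — valid.
(D) PNφ → φ (the dual of axiom B) characterises the symmetric frames. R is symmetric — valid.

A, C, D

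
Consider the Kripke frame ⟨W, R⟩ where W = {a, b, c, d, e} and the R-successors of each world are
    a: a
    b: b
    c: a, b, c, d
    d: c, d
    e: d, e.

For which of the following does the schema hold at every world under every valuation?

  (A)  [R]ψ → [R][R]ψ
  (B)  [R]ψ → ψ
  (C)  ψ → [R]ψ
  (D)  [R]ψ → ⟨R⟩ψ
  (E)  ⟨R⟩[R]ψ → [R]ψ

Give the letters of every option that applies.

R is reflexive: each world relates to itself.
R is not transitive: d R c and c R a but not d R a.
R is not euclidean: c R a and c R b but not a R b.
R is serial: every world has an R-successor.
R is not a subset of the identity: c R a with c ≠ a.
(A) [R]ψ → [R][R]ψ is axiom 4, which corresponds to transitivity. R is not transitive — not valid.
(B) [R]ψ → ψ is axiom T, which corresponds to reflexivity. R is reflexive — valid.
(C) ψ → [R]ψ is equivalent to ◇p→p; it holds exactly when R ⊆ identity. Here R ⊄ identity — not valid.
(D) [R]ψ → ⟨R⟩ψ (axiom D) characterises the serial frames. R is serial — valid.
(E) ⟨R⟩[R]ψ → [R]ψ (the dual of axiom 5) characterises the euclidean frames. R is not euclidean — not valid.

B, D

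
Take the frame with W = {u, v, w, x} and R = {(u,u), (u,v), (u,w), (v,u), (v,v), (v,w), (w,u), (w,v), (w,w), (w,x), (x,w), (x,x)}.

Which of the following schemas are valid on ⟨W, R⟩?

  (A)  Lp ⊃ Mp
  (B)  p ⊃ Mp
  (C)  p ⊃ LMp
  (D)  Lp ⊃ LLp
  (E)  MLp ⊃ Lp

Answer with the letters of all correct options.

R is reflexive: each world relates to itself.
R is symmetric: every R-edge is matched by its reverse.
R is not transitive: u R w and w R x but not u R x.
R is not euclidean: w R u and w R x but not u R x.
R is serial: every world has an R-successor.
(A) Lp ⊃ Mp is axiom D, which corresponds to seriality. R is serial — valid.
(B) p ⊃ Mp is the dual of axiom T, which corresponds to reflexivity. R is reflexive — valid.
(C) p ⊃ LMp (axiom B) characterises the symmetric frames. R is symmetric — valid.
(D) Lp ⊃ LLp (axiom 4) characterises the transitive frames. R is not transitive — not valid.
(E) MLp ⊃ Lp (the dual of axiom 5) characterises the euclidean frames. R is not euclidean — not valid.

A, B, C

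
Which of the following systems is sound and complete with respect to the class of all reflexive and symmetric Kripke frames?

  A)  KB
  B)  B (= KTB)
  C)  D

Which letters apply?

B

(A) KB is determined by the class of symmetric frames.
(B) B (= KTB) is determined by exactly this class.
(C) D is determined by the class of serial frames.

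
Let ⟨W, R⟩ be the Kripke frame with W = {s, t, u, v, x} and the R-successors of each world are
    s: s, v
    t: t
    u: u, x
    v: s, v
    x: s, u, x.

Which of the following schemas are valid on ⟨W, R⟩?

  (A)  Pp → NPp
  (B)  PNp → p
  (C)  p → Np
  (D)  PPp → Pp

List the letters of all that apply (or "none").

R is not symmetric: x R s but not s R x.
R is not transitive: u R x and x R s but not u R s.
R is not euclidean: x R s and x R u but not s R u.
R is not a subset of the identity: s R v with s ≠ v.
(A) Pp → NPp is axiom 5, which corresponds to the euclidean property. R is not euclidean — not valid.
(B) PNp → p (the dual of axiom B) characterises the symmetric frames. R is not symmetric — not valid.
(C) p → Np is valid only on frames where every R-edge is a self-loop. Here R ⊄ identity — not valid.
(D) PPp → Pp (the dual of axiom 4) characterises the transitive frames. R is not transitive — not valid.

none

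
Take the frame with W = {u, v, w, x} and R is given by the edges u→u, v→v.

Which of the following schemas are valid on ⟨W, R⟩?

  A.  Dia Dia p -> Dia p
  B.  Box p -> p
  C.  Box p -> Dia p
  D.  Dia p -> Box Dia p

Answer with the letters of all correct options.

R is not reflexive: not w R w.
R is transitive: R is closed under composition.
R is euclidean: any two R-successors of the same world are R-related.
R is not serial: w has no R-successor.
(A) the dual of axiom 4: valid iff R is transitive. R is transitive — valid.
(B) axiom T: valid iff R is reflexive. R is not reflexive — not valid.
(C) axiom D: valid iff R is serial. R is not serial — not valid.
(D) axiom 5: valid iff R is euclidean. R is euclidean — valid.

A, D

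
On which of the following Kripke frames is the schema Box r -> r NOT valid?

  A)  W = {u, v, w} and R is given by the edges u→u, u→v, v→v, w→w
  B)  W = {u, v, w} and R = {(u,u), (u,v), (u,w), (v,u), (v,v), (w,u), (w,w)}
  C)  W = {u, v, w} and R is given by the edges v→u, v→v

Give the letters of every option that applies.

The schema Box r -> r is axiom T; it is valid on a frame iff R is reflexive.
(A) R is reflexive (each world relates to itself), so the schema is valid here.
(B) R is reflexive (each world relates to itself), so the schema is valid here.
(C) R is not reflexive (not u R u), so the schema fails here.

C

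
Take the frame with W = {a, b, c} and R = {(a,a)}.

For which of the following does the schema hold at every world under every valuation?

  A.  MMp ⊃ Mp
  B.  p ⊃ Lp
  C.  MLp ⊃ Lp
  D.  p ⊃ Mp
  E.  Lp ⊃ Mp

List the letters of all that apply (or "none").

A, B, C

R is not reflexive: not b R b.
R is transitive: R is closed under composition.
R is euclidean: any two R-successors of the same world are R-related.
R is not serial: b has no R-successor.
R is a subset of the identity: every R-edge is a self-loop.
(A) MMp ⊃ Mp is the dual of axiom 4, which corresponds to transitivity. R is transitive — valid.
(B) p ⊃ Lp is valid only on frames where every R-edge is a self-loop. Here R ⊆ identity — valid.
(C) MLp ⊃ Lp is the dual of axiom 5, which corresponds to the euclidean property. R is euclidean — valid.
(D) p ⊃ Mp is the dual of axiom T, which corresponds to reflexivity. R is not reflexive — not valid.
(E) Lp ⊃ Mp is axiom D, which corresponds to seriality. R is not serial — not valid.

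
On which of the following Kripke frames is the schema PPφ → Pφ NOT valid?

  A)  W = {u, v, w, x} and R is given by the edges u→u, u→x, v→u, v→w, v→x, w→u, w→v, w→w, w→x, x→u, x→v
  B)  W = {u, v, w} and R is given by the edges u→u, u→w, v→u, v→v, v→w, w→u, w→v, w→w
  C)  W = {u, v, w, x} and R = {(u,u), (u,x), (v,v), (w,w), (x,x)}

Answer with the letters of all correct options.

The schema PPφ → Pφ is the dual of axiom 4; it is valid on a frame iff R is transitive.
(A) R is not transitive (u R x and x R v but not u R v), so the schema fails here.
(B) R is not transitive (u R w and w R v but not u R v), so the schema fails here.
(C) R is transitive (R is closed under composition), so the schema is valid here.

A, B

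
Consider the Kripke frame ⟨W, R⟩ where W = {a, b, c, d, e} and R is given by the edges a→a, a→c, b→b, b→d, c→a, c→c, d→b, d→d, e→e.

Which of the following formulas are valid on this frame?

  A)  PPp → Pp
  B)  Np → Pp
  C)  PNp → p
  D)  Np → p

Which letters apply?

A, B, C, D

R is reflexive: each world relates to itself.
R is symmetric: every R-edge is matched by its reverse.
R is transitive: R is closed under composition.
R is serial: every world has an R-successor.
(A) PPp → Pp (the dual of axiom 4) characterises the transitive frames. R is transitive — valid.
(B) Np → Pp (axiom D) characterises the serial frames. R is serial — valid.
(C) PNp → p is the dual of axiom B, which corresponds to symmetry. R is symmetric — valid.
(D) Np → p is axiom T; it is valid on a frame exactly when R is reflexive. R is reflexive, so valid.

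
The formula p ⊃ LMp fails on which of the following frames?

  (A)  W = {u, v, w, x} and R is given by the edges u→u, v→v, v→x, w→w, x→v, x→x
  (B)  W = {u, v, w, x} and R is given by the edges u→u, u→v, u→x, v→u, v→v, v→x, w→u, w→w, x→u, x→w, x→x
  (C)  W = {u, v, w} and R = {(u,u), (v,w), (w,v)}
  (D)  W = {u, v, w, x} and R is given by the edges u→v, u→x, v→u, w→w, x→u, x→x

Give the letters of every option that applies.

B

The schema p ⊃ LMp is axiom B; it is valid on a frame iff R is symmetric.
(A) R is symmetric (every R-edge is matched by its reverse), so the schema is valid here.
(B) R is not symmetric (v R x but not x R v), so the schema fails here.
(C) R is symmetric (every R-edge is matched by its reverse), so the schema is valid here.
(D) R is symmetric (every R-edge is matched by its reverse), so the schema is valid here.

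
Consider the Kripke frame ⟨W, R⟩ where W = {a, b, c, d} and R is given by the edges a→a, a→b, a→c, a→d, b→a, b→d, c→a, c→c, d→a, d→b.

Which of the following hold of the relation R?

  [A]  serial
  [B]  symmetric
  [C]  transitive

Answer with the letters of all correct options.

(A) serial: every world has an R-successor.
(B) symmetric: every R-edge is matched by its reverse.
(C) not transitive: b R a and a R b but not b R b.

A, B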